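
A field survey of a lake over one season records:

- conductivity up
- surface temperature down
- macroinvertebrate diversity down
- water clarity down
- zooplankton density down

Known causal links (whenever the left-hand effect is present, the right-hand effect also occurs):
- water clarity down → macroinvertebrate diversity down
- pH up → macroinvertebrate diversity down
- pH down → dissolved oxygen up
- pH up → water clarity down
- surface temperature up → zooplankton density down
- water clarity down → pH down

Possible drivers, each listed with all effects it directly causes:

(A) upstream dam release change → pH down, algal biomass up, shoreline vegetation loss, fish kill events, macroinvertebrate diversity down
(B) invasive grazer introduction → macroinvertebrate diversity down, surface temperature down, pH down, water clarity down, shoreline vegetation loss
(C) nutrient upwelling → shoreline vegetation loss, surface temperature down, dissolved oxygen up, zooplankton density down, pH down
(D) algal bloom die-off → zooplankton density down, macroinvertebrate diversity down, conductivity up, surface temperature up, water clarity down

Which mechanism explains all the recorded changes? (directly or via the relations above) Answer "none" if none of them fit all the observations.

none

Checking each candidate against the observations:
(A) upstream dam release change — conductivity up miss; surface temperature down miss; macroinvertebrate diversity down match; water clarity down miss; zooplankton density down miss
(B) invasive grazer introduction — conductivity up miss; surface temperature down match; macroinvertebrate diversity down match; water clarity down match; zooplankton density down miss
(C) nutrient upwelling — does not account for conductivity up, macroinvertebrate diversity down, water clarity down
(D) algal bloom die-off — fails on surface temperature down (predicts surface temperature up, not surface temperature down)
No candidate is consistent with all observations.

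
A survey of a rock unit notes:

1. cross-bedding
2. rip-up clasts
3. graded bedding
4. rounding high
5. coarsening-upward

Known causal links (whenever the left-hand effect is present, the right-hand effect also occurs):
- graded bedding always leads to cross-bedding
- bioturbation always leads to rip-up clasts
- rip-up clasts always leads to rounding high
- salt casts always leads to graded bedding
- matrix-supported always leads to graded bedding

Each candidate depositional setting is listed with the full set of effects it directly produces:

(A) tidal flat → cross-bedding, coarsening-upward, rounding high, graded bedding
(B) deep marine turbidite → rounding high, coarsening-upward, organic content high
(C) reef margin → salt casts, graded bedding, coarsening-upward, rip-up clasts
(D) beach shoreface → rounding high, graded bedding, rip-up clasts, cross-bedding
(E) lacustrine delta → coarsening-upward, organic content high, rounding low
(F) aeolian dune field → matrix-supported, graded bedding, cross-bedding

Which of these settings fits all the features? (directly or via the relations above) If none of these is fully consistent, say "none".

For each candidate, compare predicted effects to what was observed:
(A) tidal flat — cross-bedding +; rip-up clasts -; graded bedding +; rounding high +; coarsening-upward +
(B) deep marine turbidite — cross-bedding -; rip-up clasts -; graded bedding -; rounding high +; coarsening-upward +
(C) reef margin — accounts for every observation (cross-bedding via graded bedding → cross-bedding)
(D) beach shoreface — cross-bedding +; rip-up clasts +; graded bedding +; rounding high +; coarsening-upward -
(E) lacustrine delta — cross-bedding -; rip-up clasts -; graded bedding -; rounding high -; coarsening-upward +
(F) aeolian dune field — cross-bedding +; rip-up clasts -; graded bedding +; rounding high -; coarsening-upward -
(C) is the only candidate with no mismatches.

C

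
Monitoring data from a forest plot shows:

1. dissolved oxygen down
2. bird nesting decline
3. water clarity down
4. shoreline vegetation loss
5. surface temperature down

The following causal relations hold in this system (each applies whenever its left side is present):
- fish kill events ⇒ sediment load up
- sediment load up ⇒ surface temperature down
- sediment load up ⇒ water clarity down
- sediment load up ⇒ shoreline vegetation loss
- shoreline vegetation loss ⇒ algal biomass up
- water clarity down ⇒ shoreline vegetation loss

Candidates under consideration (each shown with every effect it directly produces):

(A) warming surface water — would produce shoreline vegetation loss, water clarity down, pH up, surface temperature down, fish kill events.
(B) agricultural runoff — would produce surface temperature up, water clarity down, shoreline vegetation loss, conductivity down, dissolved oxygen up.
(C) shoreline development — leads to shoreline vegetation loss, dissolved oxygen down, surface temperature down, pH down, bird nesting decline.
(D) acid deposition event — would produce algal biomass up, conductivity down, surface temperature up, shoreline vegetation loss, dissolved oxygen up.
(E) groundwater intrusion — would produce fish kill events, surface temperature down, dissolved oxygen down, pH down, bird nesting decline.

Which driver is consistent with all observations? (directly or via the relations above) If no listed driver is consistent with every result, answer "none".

E

For each candidate, compare predicted effects to what was observed:
(A) warming surface water — dissolved oxygen down NO; bird nesting decline NO; water clarity down yes; shoreline vegetation loss yes; surface temperature down yes
(B) agricultural runoff — fails on dissolved oxygen down, bird nesting decline, surface temperature down (predicts dissolved oxygen up, not dissolved oxygen down; predicts surface temperature up, not surface temperature down)
(C) shoreline development — dissolved oxygen down yes; bird nesting decline yes; water clarity down NO; shoreline vegetation loss yes; surface temperature down yes
(D) acid deposition event — fails on dissolved oxygen down, bird nesting decline, water clarity down, surface temperature down (predicts dissolved oxygen up, not dissolved oxygen down; predicts surface temperature up, not surface temperature down)
(E) groundwater intrusion — accounts for every observation (water clarity down via fish kill events → sediment load up → water clarity down)
(E) alone accounts for all the evidence.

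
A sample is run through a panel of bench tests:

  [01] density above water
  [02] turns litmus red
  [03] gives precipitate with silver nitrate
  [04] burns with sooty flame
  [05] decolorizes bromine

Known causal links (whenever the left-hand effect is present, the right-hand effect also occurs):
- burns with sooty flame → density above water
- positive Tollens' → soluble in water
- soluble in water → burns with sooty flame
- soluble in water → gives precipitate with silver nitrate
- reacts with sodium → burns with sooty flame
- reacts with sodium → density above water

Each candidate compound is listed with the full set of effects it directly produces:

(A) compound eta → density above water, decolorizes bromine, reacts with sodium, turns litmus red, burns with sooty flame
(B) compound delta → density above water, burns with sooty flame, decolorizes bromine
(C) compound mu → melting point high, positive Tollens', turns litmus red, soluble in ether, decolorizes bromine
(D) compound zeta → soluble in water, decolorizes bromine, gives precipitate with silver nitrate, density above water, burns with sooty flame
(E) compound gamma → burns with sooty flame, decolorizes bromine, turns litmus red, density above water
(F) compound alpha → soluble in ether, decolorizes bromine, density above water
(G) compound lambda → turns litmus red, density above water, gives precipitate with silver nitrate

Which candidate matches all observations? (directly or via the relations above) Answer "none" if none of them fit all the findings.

C

Per-candidate check:
(A) compound eta — does not account for gives precipitate with silver nitrate
(B) compound delta — density above water ✓; turns litmus red ✗; gives precipitate with silver nitrate ✗; burns with sooty flame ✓; decolorizes bromine ✓
(C) compound mu — density above water ✓ (via positive Tollens' → soluble in water → burns with sooty flame → density above water); turns litmus red ✓; gives precipitate with silver nitrate ✓ (via positive Tollens' → soluble in water → gives precipitate with silver nitrate); burns with sooty flame ✓ (via positive Tollens' → soluble in water → burns with sooty flame); decolorizes bromine ✓
(D) compound zeta — density above water ✓; turns litmus red ✗; gives precipitate with silver nitrate ✓; burns with sooty flame ✓; decolorizes bromine ✓
(E) compound gamma — density above water ✓; turns litmus red ✓; gives precipitate with silver nitrate ✗; burns with sooty flame ✓; decolorizes bromine ✓
(F) compound alpha — density above water ✓; turns litmus red ✗; gives precipitate with silver nitrate ✗; burns with sooty flame ✗; decolorizes bromine ✓
(G) compound lambda — density above water ✓; turns litmus red ✓; gives precipitate with silver nitrate ✓; burns with sooty flame ✗; decolorizes bromine ✗
(C) alone accounts for all the evidence.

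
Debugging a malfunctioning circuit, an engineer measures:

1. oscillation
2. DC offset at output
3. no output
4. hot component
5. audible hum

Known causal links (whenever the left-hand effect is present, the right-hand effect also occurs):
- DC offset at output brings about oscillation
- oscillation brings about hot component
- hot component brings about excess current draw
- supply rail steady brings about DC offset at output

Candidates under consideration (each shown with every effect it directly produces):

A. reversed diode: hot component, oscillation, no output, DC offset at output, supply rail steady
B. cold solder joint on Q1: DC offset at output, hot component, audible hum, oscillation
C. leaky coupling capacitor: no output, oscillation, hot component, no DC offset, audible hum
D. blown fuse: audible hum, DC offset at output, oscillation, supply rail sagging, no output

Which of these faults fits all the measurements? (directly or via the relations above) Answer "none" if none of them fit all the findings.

For each candidate, compare predicted effects to what was observed:
(A) reversed diode — oscillation +; DC offset at output +; no output +; hot component +; audible hum -
(B) cold solder joint on Q1 — does not account for no output
(C) leaky coupling capacitor — fails on DC offset at output (predicts no DC offset, not DC offset at output)
(D) blown fuse — oscillation +; DC offset at output +; no output +; hot component + (via oscillation → hot component); audible hum +
(D) is the only candidate with no mismatches.

D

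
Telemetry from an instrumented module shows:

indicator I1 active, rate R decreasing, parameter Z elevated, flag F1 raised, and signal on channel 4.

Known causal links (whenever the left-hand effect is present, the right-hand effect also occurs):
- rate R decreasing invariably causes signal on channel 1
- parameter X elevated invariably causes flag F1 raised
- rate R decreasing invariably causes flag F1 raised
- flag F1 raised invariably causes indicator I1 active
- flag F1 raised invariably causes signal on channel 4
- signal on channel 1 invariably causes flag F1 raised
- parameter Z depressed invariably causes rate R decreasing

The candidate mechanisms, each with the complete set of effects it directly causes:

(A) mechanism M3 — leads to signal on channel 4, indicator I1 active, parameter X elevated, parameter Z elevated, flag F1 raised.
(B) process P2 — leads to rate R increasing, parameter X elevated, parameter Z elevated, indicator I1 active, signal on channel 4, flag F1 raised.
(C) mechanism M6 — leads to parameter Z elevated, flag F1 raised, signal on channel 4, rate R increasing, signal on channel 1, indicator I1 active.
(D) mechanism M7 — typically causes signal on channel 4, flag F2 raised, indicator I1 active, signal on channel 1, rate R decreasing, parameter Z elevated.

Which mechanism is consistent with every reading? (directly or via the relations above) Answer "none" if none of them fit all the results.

D

Checking each candidate against the observations:
(A) mechanism M3 — indicator I1 active yes; rate R decreasing NO; parameter Z elevated yes; flag F1 raised yes; signal on channel 4 yes
(B) process P2 — indicator I1 active yes; rate R decreasing NO; parameter Z elevated yes; flag F1 raised yes; signal on channel 4 yes
(C) mechanism M6 — indicator I1 active yes; rate R decreasing NO; parameter Z elevated yes; flag F1 raised yes; signal on channel 4 yes
(D) mechanism M7 — accounts for every observation (flag F1 raised through rate R decreasing → flag F1 raised)
Only (D) is consistent with every observation.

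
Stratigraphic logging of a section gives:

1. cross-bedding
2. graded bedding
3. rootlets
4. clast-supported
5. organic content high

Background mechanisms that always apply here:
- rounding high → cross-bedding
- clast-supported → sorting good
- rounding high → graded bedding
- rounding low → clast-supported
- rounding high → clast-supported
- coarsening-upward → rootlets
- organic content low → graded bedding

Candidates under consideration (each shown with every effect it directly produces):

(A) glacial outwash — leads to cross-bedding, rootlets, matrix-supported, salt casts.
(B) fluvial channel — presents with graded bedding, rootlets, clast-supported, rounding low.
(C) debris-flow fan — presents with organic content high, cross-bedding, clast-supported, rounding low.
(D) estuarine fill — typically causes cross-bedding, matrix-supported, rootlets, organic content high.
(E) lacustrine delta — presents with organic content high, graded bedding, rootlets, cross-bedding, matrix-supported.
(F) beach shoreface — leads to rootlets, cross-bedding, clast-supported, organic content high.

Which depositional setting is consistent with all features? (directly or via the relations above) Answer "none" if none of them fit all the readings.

none

Per-candidate check:
(A) glacial outwash — fails on graded bedding, clast-supported, organic content high (predicts matrix-supported, not clast-supported)
(B) fluvial channel — cross-bedding ✗; graded bedding ✓; rootlets ✓; clast-supported ✓; organic content high ✗
(C) debris-flow fan — cross-bedding ✓; graded bedding ✗; rootlets ✗; clast-supported ✓; organic content high ✓
(D) estuarine fill — cross-bedding ✓; graded bedding ✗; rootlets ✓; clast-supported ✗; organic content high ✓
(E) lacustrine delta — fails on clast-supported (predicts matrix-supported, not clast-supported)
(F) beach shoreface — cross-bedding ✓; graded bedding ✗; rootlets ✓; clast-supported ✓; organic content high ✓
Every candidate fails on at least one observation.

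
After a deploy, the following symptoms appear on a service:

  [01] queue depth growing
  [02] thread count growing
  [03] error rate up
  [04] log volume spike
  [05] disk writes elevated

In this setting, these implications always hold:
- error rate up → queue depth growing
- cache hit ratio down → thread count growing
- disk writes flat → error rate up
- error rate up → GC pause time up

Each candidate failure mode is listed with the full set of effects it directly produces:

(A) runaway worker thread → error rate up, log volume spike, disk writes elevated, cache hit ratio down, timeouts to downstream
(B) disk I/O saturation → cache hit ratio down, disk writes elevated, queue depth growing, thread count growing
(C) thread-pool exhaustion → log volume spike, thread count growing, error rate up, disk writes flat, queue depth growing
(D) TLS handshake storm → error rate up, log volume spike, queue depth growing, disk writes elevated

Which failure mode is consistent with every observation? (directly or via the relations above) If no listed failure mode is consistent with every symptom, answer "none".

Testing each hypothesis:
(A) runaway worker thread — accounts for every observation (queue depth growing by error rate up → queue depth growing)
(B) disk I/O saturation — queue depth growing +; thread count growing +; error rate up -; log volume spike -; disk writes elevated +
(C) thread-pool exhaustion — queue depth growing +; thread count growing +; error rate up +; log volume spike +; disk writes elevated -
(D) TLS handshake storm — queue depth growing +; thread count growing -; error rate up +; log volume spike +; disk writes elevated +
Only (A) is consistent with every observation.

A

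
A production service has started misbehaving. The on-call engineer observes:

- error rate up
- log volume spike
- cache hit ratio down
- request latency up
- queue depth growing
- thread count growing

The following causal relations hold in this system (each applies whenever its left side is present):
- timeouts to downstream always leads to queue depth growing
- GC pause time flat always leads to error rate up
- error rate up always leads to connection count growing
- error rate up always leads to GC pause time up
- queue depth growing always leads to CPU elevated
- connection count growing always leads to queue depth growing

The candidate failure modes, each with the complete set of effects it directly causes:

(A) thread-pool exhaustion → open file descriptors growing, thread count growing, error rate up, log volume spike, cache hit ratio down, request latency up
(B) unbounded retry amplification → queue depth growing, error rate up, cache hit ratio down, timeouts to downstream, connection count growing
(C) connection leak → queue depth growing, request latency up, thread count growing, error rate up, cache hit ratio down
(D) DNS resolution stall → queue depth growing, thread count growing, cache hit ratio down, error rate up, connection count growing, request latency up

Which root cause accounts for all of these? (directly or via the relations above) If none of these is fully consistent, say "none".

A

Testing each hypothesis:
(A) thread-pool exhaustion — accounts for every observation (queue depth growing via error rate up → connection count growing → queue depth growing)
(B) unbounded retry amplification — does not account for log volume spike, request latency up, thread count growing
(C) connection leak — does not account for log volume spike
(D) DNS resolution stall — does not account for log volume spike
(A) is the only candidate with no mismatches.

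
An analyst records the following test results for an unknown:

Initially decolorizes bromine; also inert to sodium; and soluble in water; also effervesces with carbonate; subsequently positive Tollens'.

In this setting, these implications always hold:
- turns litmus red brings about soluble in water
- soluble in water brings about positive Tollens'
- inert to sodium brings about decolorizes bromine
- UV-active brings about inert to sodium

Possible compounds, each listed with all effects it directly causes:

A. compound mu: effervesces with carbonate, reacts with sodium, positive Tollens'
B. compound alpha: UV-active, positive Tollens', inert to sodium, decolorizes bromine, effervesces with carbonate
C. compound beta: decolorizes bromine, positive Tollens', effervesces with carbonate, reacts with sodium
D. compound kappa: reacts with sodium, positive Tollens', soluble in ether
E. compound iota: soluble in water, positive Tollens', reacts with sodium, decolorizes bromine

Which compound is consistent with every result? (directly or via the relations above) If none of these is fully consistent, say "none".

none

Per-candidate check:
(A) compound mu — decolorizes bromine -; inert to sodium -; soluble in water -; effervesces with carbonate +; positive Tollens' +
(B) compound alpha — decolorizes bromine +; inert to sodium +; soluble in water -; effervesces with carbonate +; positive Tollens' +
(C) compound beta — fails on inert to sodium, soluble in water (predicts reacts with sodium, not inert to sodium)
(D) compound kappa — fails on decolorizes bromine, inert to sodium, soluble in water, effervesces with carbonate (predicts reacts with sodium, not inert to sodium)
(E) compound iota — decolorizes bromine +; inert to sodium -; soluble in water +; effervesces with carbonate -; positive Tollens' +
Every candidate fails on at least one observation.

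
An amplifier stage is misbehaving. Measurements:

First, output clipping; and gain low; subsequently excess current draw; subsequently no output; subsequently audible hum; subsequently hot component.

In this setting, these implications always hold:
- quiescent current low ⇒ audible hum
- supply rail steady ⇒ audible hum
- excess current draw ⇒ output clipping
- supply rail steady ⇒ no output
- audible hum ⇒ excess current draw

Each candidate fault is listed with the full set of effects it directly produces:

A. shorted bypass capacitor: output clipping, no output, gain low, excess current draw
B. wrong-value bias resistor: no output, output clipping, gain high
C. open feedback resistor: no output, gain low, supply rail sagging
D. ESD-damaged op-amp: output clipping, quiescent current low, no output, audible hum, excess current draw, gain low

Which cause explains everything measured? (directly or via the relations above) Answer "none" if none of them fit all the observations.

Checking each candidate against the observations:
(A) shorted bypass capacitor — output clipping ✓; gain low ✓; excess current draw ✓; no output ✓; audible hum ✗; hot component ✗
(B) wrong-value bias resistor — output clipping ✓; gain low ✗; excess current draw ✗; no output ✓; audible hum ✗; hot component ✗
(C) open feedback resistor — does not account for output clipping, excess current draw, audible hum, hot component
(D) ESD-damaged op-amp — output clipping ✓; gain low ✓; excess current draw ✓; no output ✓; audible hum ✓; hot component ✗
None of the listed candidates fits everything.

none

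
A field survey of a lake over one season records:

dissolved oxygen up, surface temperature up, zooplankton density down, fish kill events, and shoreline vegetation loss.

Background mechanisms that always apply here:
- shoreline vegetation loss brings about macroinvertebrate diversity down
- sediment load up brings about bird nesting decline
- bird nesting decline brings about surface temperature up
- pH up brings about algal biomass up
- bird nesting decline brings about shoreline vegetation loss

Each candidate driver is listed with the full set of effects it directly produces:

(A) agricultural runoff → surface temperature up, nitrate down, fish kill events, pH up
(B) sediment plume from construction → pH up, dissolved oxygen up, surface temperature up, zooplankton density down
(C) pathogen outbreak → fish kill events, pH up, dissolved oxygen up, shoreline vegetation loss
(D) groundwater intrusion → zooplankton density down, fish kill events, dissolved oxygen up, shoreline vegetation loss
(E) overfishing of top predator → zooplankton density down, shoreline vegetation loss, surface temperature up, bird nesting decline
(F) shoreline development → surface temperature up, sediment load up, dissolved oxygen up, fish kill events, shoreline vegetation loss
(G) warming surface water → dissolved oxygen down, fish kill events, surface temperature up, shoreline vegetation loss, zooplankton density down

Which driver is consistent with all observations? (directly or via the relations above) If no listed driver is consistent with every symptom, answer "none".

none

Checking each candidate against the observations:
(A) agricultural runoff — dissolved oxygen up ✗; surface temperature up ✓; zooplankton density down ✗; fish kill events ✓; shoreline vegetation loss ✗
(B) sediment plume from construction — dissolved oxygen up ✓; surface temperature up ✓; zooplankton density down ✓; fish kill events ✗; shoreline vegetation loss ✗
(C) pathogen outbreak — dissolved oxygen up ✓; surface temperature up ✗; zooplankton density down ✗; fish kill events ✓; shoreline vegetation loss ✓
(D) groundwater intrusion — dissolved oxygen up ✓; surface temperature up ✗; zooplankton density down ✓; fish kill events ✓; shoreline vegetation loss ✓
(E) overfishing of top predator — dissolved oxygen up ✗; surface temperature up ✓; zooplankton density down ✓; fish kill events ✗; shoreline vegetation loss ✓
(F) shoreline development — dissolved oxygen up ✓; surface temperature up ✓; zooplankton density down ✗; fish kill events ✓; shoreline vegetation loss ✓
(G) warming surface water — dissolved oxygen up ✗; surface temperature up ✓; zooplankton density down ✓; fish kill events ✓; shoreline vegetation loss ✓
No candidate is consistent with all observations.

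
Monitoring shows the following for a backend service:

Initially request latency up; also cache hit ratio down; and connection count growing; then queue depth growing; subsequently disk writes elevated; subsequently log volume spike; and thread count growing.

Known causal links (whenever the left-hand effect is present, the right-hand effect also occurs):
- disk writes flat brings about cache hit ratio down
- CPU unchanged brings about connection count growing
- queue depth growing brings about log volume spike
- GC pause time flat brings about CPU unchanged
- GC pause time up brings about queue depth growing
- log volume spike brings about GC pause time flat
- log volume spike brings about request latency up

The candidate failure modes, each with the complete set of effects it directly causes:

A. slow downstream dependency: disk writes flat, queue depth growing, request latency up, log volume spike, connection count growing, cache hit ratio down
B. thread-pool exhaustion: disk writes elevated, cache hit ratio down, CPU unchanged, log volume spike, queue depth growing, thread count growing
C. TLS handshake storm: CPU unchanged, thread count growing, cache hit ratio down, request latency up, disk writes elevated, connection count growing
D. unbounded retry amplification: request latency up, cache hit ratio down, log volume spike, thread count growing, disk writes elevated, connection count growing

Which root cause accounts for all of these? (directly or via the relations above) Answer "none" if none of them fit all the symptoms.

B

Testing each hypothesis:
(A) slow downstream dependency — request latency up +; cache hit ratio down +; connection count growing +; queue depth growing +; disk writes elevated -; log volume spike +; thread count growing -
(B) thread-pool exhaustion — request latency up + (through log volume spike → request latency up); cache hit ratio down +; connection count growing + (through CPU unchanged → connection count growing); queue depth growing +; disk writes elevated +; log volume spike +; thread count growing +
(C) TLS handshake storm — does not account for queue depth growing, log volume spike
(D) unbounded retry amplification — does not account for queue depth growing
(B) is the only candidate with no mismatches.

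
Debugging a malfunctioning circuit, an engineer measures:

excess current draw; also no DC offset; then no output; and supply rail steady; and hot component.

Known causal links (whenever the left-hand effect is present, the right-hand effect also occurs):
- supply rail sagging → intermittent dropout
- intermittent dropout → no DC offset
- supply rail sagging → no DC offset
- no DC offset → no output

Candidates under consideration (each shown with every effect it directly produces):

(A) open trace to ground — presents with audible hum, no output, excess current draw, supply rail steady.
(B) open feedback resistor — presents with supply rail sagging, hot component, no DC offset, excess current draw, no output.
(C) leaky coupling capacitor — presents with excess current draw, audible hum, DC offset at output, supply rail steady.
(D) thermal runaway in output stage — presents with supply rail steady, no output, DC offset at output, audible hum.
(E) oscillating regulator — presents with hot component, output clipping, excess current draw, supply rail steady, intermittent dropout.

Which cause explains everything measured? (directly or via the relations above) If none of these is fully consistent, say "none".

E

Checking each candidate against the observations:
(A) open trace to ground — does not account for no DC offset, hot component
(B) open feedback resistor — fails on supply rail steady (predicts supply rail sagging, not supply rail steady)
(C) leaky coupling capacitor — fails on no DC offset, no output, hot component (predicts DC offset at output, not no DC offset)
(D) thermal runaway in output stage — fails on excess current draw, no DC offset, hot component (predicts DC offset at output, not no DC offset)
(E) oscillating regulator — excess current draw yes; no DC offset yes (via intermittent dropout → no DC offset); no output yes (via intermittent dropout → no DC offset → no output); supply rail steady yes; hot component yes
(E) is the only candidate with no mismatches.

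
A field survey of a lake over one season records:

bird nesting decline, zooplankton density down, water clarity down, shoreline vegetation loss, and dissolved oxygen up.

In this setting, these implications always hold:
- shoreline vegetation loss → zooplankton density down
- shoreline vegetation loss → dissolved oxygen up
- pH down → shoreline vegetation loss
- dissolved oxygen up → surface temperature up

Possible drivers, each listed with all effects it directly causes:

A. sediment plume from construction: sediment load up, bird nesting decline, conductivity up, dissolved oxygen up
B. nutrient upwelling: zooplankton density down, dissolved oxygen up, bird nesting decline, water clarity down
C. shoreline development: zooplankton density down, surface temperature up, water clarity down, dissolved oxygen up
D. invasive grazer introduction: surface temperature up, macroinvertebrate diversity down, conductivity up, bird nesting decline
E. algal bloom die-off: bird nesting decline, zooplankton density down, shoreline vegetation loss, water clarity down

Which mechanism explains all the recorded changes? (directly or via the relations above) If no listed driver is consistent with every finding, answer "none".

E

Testing each hypothesis:
(A) sediment plume from construction — does not account for zooplankton density down, water clarity down, shoreline vegetation loss
(B) nutrient upwelling — does not account for shoreline vegetation loss
(C) shoreline development — does not account for bird nesting decline, shoreline vegetation loss
(D) invasive grazer introduction — does not account for zooplankton density down, water clarity down, shoreline vegetation loss, dissolved oxygen up
(E) algal bloom die-off — bird nesting decline +; zooplankton density down +; water clarity down +; shoreline vegetation loss +; dissolved oxygen up + (via shoreline vegetation loss → dissolved oxygen up)
Only (E) is consistent with every observation.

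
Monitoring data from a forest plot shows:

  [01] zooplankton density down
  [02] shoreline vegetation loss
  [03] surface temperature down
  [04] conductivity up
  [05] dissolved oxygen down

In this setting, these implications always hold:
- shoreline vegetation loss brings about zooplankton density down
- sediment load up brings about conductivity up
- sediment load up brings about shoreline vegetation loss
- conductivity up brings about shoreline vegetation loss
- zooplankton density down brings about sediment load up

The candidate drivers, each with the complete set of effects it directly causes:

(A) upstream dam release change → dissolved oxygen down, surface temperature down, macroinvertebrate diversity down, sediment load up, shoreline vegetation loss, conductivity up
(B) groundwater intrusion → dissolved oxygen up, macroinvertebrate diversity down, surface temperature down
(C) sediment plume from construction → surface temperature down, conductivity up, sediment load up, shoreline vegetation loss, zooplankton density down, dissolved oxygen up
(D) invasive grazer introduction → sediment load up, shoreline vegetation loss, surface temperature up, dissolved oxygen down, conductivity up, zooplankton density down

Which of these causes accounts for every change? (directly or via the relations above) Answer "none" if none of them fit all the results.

A

Per-candidate check:
(A) upstream dam release change — zooplankton density down yes (via shoreline vegetation loss → zooplankton density down); shoreline vegetation loss yes; surface temperature down yes; conductivity up yes; dissolved oxygen down yes
(B) groundwater intrusion — fails on zooplankton density down, shoreline vegetation loss, conductivity up, dissolved oxygen down (predicts dissolved oxygen up, not dissolved oxygen down)
(C) sediment plume from construction — fails on dissolved oxygen down (predicts dissolved oxygen up, not dissolved oxygen down)
(D) invasive grazer introduction — fails on surface temperature down (predicts surface temperature up, not surface temperature down)
(A) alone accounts for all the evidence.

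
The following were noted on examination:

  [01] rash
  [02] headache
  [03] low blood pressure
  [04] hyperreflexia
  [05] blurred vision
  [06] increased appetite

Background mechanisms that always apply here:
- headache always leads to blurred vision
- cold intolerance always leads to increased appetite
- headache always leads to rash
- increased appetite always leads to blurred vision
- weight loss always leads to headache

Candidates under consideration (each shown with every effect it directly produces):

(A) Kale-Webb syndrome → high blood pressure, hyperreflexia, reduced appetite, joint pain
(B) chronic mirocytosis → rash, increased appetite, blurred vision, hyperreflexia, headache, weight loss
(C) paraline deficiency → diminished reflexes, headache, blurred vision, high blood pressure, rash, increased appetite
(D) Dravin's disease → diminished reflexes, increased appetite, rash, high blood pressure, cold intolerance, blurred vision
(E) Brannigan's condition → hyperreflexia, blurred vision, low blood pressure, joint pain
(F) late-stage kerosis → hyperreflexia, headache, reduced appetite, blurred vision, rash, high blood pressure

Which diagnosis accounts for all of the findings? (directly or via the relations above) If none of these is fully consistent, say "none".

Testing each hypothesis:
(A) Kale-Webb syndrome — rash ✗; headache ✗; low blood pressure ✗; hyperreflexia ✓; blurred vision ✗; increased appetite ✗
(B) chronic mirocytosis — does not account for low blood pressure
(C) paraline deficiency — rash ✓; headache ✓; low blood pressure ✗; hyperreflexia ✗; blurred vision ✓; increased appetite ✓
(D) Dravin's disease — rash ✓; headache ✗; low blood pressure ✗; hyperreflexia ✗; blurred vision ✓; increased appetite ✓
(E) Brannigan's condition — rash ✗; headache ✗; low blood pressure ✓; hyperreflexia ✓; blurred vision ✓; increased appetite ✗
(F) late-stage kerosis — fails on low blood pressure, increased appetite (predicts high blood pressure, not low blood pressure; predicts reduced appetite, not increased appetite)
No candidate is consistent with all observations.

none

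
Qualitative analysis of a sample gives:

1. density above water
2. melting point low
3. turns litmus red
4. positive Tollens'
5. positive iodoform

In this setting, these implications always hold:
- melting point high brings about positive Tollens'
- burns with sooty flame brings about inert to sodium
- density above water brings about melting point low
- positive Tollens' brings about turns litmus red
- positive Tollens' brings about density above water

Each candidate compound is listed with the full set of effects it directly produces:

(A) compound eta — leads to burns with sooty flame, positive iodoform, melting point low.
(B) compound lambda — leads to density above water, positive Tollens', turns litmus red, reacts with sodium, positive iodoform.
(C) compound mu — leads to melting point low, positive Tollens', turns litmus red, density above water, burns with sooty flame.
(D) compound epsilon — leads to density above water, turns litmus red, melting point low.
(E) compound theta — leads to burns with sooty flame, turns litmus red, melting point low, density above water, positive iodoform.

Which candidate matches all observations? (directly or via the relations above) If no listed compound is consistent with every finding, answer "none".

Checking each candidate against the observations:
(A) compound eta — density above water -; melting point low +; turns litmus red -; positive Tollens' -; positive iodoform +
(B) compound lambda — density above water +; melting point low + (through density above water → melting point low); turns litmus red +; positive Tollens' +; positive iodoform +
(C) compound mu — does not account for positive iodoform
(D) compound epsilon — density above water +; melting point low +; turns litmus red +; positive Tollens' -; positive iodoform -
(E) compound theta — does not account for positive Tollens'
(B) alone accounts for all the evidence.

B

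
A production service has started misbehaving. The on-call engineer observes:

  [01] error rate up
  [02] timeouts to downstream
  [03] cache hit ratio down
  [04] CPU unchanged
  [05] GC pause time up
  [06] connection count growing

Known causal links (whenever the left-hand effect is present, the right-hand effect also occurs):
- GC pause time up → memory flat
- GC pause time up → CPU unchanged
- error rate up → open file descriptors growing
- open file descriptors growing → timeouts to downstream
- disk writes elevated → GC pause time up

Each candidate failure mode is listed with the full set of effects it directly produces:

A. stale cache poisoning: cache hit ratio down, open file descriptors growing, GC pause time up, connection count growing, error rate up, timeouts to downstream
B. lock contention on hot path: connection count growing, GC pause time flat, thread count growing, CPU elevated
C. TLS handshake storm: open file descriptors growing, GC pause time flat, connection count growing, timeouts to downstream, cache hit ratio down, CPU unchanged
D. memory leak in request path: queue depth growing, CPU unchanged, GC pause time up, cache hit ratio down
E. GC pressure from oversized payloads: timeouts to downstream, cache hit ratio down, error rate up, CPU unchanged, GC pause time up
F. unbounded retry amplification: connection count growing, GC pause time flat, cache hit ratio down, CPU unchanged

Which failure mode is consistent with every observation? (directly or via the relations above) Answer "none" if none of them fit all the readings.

A

Per-candidate check:
(A) stale cache poisoning — error rate up +; timeouts to downstream +; cache hit ratio down +; CPU unchanged + (through GC pause time up → CPU unchanged); GC pause time up +; connection count growing +
(B) lock contention on hot path — error rate up -; timeouts to downstream -; cache hit ratio down -; CPU unchanged -; GC pause time up -; connection count growing +
(C) TLS handshake storm — fails on error rate up, GC pause time up (predicts GC pause time flat, not GC pause time up)
(D) memory leak in request path — does not account for error rate up, timeouts to downstream, connection count growing
(E) GC pressure from oversized payloads — error rate up +; timeouts to downstream +; cache hit ratio down +; CPU unchanged +; GC pause time up +; connection count growing -
(F) unbounded retry amplification — error rate up -; timeouts to downstream -; cache hit ratio down +; CPU unchanged +; GC pause time up -; connection count growing +
(A) alone accounts for all the evidence.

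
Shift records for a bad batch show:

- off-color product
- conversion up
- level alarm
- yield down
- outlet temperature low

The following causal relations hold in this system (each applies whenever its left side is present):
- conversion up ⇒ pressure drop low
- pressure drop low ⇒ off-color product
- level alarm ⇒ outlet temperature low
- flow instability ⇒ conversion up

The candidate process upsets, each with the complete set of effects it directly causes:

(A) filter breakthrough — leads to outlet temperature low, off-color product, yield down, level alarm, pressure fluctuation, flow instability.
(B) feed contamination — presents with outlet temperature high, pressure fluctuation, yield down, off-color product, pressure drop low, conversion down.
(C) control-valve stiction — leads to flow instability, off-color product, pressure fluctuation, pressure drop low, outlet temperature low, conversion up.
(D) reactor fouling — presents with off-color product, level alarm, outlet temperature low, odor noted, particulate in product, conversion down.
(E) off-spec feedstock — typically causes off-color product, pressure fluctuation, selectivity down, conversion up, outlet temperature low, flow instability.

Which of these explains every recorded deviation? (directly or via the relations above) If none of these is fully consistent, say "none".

A

Per-candidate check:
(A) filter breakthrough — accounts for every observation (conversion up through flow instability → conversion up)
(B) feed contamination — fails on conversion up, level alarm, outlet temperature low (predicts conversion down, not conversion up; predicts outlet temperature high, not outlet temperature low)
(C) control-valve stiction — does not account for level alarm, yield down
(D) reactor fouling — off-color product +; conversion up -; level alarm +; yield down -; outlet temperature low +
(E) off-spec feedstock — off-color product +; conversion up +; level alarm -; yield down -; outlet temperature low +
(A) is the only candidate with no mismatches.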